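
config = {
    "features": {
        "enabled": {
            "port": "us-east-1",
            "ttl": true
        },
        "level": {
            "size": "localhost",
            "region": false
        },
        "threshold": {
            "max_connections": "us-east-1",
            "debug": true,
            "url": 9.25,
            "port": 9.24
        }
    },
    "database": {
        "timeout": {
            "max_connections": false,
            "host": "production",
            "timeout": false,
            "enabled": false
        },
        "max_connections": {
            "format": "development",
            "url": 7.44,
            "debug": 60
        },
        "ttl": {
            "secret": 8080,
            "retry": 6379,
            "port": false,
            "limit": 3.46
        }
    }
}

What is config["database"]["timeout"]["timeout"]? False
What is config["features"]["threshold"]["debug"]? True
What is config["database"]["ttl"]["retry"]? 6379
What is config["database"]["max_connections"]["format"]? "development"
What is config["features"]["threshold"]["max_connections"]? "us-east-1"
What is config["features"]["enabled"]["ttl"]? True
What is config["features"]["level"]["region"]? False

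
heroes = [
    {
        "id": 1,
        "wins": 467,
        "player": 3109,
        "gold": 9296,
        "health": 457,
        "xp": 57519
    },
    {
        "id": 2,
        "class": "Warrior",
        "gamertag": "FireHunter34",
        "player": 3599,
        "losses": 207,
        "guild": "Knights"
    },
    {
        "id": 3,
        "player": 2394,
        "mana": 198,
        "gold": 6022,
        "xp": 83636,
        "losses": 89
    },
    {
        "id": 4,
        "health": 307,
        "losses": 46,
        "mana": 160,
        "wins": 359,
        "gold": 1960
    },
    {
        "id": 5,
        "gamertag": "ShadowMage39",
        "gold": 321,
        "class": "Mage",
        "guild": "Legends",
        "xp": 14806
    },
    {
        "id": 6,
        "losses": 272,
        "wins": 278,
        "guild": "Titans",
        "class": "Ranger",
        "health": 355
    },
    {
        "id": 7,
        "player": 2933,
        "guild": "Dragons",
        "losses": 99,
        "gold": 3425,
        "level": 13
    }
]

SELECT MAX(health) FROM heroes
457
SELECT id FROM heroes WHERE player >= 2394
[1, 2, 3, 7]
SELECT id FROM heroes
[1, 2, 3, 4, 5, 6, 7]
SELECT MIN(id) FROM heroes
1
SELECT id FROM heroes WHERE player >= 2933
[1, 2, 7]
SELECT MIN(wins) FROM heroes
278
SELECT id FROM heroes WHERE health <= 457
[1, 4, 6]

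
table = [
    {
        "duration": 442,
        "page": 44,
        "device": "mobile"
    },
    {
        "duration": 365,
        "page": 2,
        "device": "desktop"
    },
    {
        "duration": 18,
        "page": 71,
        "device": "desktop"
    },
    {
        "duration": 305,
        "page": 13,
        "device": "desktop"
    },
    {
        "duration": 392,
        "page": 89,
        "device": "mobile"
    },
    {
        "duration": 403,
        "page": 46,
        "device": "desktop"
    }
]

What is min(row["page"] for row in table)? 2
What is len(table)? 6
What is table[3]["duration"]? 305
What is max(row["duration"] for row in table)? 442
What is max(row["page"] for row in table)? 89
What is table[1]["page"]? 2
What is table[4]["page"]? 89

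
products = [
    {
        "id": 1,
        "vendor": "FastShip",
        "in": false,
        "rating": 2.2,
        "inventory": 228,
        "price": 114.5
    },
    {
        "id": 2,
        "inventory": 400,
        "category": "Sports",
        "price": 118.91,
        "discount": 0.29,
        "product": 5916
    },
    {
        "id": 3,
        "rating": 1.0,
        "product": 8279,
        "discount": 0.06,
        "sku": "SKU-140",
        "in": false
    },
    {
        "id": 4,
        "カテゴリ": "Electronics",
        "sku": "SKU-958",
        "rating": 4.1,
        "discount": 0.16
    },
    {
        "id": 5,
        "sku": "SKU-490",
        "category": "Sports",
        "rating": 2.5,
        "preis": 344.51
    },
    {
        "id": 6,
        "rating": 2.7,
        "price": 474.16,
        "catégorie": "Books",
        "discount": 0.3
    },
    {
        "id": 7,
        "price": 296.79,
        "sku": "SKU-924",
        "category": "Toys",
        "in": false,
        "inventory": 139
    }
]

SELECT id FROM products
[1, 2, 3, 4, 5, 6, 7]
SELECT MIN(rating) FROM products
1.0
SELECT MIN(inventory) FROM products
139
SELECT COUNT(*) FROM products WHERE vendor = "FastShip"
1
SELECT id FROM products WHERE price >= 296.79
[6, 7]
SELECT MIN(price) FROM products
114.5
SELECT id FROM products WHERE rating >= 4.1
[4]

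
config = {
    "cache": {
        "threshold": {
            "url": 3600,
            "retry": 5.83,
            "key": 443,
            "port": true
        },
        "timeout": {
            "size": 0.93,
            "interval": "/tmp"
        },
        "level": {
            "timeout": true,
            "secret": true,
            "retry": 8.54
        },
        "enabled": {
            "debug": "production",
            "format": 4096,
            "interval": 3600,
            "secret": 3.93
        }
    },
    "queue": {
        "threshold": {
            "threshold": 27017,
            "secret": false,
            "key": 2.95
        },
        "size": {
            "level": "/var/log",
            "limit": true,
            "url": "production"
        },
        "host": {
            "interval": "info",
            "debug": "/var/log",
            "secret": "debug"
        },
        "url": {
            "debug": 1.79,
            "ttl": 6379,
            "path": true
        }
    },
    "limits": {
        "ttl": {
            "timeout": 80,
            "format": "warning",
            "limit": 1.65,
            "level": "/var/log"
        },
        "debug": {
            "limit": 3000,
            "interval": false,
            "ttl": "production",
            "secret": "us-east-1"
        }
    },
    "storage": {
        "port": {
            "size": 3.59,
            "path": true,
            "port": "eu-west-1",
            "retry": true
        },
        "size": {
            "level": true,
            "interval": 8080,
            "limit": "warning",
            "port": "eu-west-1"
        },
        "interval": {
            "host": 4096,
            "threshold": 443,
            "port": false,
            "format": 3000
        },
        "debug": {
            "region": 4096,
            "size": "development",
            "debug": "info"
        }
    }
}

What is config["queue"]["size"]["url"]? "production"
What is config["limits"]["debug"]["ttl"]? "production"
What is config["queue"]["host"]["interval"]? "info"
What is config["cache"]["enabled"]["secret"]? 3.93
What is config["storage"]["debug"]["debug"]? "info"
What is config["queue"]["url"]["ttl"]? 6379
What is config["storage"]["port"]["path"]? True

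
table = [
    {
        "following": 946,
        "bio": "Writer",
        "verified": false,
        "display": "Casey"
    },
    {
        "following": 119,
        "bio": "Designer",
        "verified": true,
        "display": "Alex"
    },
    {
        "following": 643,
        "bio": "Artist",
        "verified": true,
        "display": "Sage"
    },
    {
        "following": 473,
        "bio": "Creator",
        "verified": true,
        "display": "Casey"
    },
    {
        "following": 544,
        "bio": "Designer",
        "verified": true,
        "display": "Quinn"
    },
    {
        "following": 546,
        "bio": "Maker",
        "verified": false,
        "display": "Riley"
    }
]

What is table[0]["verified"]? False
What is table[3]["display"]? "Casey"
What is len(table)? 6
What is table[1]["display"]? "Alex"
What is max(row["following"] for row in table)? 946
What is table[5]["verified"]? False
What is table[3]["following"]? 473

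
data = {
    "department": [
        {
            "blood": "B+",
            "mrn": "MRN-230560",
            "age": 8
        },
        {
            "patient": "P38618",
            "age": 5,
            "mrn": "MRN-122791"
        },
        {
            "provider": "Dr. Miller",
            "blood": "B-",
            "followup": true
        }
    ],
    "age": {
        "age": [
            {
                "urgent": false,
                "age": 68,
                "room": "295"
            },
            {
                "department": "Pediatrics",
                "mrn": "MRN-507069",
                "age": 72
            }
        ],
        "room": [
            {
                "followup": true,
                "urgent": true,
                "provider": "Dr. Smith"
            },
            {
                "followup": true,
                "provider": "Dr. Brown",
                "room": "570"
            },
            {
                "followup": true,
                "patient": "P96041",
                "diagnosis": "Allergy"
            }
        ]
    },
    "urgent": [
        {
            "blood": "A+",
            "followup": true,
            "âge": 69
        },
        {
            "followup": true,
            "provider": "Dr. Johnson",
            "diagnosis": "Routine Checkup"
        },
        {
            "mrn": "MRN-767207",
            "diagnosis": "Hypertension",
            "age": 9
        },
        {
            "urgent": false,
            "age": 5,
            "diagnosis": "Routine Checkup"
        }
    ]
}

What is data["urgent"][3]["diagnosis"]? "Routine Checkup"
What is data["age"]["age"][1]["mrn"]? "MRN-507069"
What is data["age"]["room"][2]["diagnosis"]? "Allergy"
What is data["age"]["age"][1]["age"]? 72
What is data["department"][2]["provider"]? "Dr. Miller"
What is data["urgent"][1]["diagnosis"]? "Routine Checkup"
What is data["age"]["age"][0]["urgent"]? False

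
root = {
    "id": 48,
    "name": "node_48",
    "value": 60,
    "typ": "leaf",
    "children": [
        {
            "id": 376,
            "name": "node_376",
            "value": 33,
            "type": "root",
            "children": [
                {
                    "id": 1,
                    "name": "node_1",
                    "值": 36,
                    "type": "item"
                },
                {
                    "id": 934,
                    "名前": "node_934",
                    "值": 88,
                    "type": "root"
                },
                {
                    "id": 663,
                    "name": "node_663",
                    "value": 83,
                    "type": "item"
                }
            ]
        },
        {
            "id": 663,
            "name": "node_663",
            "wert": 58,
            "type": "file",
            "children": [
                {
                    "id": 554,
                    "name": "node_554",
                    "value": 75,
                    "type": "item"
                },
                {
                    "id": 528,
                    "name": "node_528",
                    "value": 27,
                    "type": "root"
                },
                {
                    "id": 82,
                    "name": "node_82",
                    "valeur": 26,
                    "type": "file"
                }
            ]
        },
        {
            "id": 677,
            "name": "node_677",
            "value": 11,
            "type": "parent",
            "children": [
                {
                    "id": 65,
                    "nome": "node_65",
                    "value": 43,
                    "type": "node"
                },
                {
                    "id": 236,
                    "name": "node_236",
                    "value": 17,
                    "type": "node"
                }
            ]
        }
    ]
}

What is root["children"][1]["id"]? 663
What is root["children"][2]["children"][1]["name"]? "node_236"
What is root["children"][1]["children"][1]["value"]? 27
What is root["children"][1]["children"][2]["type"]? "file"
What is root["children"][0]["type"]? "root"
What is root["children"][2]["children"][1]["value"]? 17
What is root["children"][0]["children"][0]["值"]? 36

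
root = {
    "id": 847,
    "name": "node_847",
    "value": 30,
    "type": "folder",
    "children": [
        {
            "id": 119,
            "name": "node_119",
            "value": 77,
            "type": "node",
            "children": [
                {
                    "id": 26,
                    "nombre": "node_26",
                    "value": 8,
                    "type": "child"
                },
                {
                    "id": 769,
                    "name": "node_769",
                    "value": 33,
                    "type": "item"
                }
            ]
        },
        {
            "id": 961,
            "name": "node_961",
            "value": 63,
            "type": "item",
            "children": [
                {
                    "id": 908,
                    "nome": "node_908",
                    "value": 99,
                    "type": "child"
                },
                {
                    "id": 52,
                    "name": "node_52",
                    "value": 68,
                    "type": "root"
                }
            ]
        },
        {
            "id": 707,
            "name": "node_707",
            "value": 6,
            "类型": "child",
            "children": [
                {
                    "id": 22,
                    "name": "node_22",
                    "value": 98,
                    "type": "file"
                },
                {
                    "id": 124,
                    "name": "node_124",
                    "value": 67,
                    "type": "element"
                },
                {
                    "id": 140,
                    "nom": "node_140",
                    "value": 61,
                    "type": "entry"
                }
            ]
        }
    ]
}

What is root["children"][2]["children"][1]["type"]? "element"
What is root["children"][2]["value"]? 6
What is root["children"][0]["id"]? 119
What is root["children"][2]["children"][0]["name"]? "node_22"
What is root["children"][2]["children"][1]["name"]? "node_124"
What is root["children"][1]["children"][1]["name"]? "node_52"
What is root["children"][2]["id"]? 707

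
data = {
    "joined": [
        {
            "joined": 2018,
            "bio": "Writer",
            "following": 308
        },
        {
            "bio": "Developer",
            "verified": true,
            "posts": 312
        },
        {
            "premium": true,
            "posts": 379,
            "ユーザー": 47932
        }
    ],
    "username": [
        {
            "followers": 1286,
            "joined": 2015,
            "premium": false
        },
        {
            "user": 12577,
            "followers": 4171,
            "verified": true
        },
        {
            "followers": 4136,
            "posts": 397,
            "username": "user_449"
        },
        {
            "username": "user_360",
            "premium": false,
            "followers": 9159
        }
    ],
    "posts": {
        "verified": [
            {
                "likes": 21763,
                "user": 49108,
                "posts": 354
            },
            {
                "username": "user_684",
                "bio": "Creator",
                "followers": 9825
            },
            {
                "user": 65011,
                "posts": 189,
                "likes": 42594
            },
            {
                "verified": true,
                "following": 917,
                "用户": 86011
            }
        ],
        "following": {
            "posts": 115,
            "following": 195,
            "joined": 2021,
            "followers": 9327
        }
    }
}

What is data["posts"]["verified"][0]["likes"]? 21763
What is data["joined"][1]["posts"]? 312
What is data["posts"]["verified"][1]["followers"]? 9825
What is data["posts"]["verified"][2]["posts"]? 189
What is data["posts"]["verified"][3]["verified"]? True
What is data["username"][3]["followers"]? 9159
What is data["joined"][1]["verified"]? True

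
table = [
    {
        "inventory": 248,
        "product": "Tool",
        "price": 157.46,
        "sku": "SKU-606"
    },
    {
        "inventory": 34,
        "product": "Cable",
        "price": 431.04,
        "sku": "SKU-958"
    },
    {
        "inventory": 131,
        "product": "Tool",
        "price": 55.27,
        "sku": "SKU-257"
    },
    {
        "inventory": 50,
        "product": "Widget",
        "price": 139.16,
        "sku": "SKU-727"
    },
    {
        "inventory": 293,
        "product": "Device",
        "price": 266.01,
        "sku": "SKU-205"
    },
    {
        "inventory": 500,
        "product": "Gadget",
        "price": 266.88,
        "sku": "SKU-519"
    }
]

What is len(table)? 6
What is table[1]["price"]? 431.04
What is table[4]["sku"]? "SKU-205"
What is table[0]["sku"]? "SKU-606"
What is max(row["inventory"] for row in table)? 500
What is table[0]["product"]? "Tool"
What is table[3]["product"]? "Widget"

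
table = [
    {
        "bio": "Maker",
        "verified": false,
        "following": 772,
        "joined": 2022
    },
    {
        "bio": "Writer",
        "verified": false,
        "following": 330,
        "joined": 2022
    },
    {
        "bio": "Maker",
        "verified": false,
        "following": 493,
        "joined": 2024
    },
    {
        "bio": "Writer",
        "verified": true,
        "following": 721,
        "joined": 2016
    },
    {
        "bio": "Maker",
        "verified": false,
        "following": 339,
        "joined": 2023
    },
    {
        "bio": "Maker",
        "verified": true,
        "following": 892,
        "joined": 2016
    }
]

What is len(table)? 6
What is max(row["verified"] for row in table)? True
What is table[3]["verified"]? True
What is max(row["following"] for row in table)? 892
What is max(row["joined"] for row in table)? 2024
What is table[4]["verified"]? False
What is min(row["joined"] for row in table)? 2016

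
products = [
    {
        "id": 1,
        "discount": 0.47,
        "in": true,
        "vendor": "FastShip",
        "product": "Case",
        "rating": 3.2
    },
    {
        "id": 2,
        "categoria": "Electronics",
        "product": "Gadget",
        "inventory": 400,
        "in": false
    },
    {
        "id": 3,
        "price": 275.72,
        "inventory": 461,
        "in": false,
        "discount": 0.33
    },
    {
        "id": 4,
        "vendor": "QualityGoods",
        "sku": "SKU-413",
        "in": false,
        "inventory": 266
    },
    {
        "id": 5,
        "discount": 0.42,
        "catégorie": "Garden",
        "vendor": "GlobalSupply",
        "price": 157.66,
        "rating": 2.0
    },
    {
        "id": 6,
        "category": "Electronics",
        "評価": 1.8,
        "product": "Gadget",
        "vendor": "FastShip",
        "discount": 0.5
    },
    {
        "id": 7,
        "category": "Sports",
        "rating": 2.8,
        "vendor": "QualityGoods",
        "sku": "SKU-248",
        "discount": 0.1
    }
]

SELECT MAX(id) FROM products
7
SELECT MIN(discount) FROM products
0.1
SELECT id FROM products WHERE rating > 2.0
[1, 7]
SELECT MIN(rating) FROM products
2.0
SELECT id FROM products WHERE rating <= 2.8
[5, 7]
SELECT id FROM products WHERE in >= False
[1, 2, 3, 4]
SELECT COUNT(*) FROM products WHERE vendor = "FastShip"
2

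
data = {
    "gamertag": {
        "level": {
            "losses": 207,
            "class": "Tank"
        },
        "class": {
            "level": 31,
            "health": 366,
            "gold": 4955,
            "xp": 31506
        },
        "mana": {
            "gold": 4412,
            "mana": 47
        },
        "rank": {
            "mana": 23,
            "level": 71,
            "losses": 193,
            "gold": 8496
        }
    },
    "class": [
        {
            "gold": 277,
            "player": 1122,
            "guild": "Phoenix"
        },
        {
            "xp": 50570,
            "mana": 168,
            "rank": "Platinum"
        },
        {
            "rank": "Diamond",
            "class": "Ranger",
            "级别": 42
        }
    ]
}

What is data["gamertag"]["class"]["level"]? 31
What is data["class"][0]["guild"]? "Phoenix"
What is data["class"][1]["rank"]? "Platinum"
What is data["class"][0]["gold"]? 277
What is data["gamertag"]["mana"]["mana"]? 47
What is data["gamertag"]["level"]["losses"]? 207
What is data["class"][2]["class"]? "Ranger"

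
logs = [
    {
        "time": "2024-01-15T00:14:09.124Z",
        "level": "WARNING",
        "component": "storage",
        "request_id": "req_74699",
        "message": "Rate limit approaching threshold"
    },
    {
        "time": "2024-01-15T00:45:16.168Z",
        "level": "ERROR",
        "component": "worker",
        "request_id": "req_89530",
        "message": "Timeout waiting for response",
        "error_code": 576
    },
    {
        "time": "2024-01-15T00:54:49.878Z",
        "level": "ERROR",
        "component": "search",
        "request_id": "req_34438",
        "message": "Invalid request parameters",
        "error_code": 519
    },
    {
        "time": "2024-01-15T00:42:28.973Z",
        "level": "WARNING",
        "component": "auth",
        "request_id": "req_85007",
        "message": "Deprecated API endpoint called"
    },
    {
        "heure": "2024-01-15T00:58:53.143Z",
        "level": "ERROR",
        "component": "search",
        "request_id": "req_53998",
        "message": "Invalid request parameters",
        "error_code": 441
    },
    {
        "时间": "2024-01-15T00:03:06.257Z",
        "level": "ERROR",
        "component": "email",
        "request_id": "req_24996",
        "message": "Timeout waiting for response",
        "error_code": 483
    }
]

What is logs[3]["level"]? "WARNING"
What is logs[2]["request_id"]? "req_34438"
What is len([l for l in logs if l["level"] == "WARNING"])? 2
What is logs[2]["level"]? "ERROR"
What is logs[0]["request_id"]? "req_74699"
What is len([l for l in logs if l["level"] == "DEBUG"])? 0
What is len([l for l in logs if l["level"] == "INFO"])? 0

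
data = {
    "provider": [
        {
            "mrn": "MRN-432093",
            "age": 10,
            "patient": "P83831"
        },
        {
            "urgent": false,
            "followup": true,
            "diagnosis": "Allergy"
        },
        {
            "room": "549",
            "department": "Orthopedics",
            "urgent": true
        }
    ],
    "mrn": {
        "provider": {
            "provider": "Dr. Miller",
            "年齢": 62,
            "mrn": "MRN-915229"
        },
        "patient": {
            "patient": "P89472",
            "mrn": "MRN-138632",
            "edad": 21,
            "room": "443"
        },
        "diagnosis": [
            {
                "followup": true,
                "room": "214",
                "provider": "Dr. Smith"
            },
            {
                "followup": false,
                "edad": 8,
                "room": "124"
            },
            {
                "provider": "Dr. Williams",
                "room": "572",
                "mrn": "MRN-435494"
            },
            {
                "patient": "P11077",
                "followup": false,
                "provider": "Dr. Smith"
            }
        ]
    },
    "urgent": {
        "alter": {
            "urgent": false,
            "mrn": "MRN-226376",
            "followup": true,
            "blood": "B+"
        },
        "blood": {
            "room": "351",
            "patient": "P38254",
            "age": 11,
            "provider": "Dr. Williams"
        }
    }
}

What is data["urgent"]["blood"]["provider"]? "Dr. Williams"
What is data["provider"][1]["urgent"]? False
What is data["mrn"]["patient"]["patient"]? "P89472"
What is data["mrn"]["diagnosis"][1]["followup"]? False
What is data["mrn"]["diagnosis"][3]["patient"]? "P11077"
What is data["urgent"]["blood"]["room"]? "351"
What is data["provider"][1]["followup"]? True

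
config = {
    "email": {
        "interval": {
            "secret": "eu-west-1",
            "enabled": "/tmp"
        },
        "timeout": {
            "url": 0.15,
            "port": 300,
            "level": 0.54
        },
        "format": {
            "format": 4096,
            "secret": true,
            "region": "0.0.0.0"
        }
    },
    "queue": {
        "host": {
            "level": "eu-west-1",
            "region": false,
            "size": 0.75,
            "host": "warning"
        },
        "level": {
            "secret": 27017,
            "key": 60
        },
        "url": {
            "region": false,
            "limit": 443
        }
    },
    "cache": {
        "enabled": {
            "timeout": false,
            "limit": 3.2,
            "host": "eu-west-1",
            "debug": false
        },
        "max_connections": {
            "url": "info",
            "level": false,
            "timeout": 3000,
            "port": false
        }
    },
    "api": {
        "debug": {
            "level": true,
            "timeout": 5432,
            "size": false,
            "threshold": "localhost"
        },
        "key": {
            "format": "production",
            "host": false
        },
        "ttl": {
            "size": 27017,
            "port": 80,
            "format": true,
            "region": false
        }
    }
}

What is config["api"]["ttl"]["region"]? False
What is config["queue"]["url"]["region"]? False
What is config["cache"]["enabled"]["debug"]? False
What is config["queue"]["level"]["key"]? 60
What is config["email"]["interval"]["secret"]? "eu-west-1"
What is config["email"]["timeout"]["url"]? 0.15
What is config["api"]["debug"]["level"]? True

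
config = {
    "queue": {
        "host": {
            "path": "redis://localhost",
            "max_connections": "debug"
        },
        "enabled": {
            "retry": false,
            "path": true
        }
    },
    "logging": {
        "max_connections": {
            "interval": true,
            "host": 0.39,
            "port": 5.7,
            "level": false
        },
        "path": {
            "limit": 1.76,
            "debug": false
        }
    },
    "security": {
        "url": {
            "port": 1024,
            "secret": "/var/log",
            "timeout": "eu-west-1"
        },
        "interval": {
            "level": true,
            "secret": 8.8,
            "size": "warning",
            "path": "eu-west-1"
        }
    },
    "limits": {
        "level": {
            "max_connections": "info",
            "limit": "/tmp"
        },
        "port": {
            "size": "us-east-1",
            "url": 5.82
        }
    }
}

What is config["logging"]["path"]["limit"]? 1.76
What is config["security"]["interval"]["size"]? "warning"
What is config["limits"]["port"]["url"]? 5.82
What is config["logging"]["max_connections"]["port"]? 5.7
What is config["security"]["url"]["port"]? 1024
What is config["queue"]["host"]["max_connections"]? "debug"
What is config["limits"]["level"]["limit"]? "/tmp"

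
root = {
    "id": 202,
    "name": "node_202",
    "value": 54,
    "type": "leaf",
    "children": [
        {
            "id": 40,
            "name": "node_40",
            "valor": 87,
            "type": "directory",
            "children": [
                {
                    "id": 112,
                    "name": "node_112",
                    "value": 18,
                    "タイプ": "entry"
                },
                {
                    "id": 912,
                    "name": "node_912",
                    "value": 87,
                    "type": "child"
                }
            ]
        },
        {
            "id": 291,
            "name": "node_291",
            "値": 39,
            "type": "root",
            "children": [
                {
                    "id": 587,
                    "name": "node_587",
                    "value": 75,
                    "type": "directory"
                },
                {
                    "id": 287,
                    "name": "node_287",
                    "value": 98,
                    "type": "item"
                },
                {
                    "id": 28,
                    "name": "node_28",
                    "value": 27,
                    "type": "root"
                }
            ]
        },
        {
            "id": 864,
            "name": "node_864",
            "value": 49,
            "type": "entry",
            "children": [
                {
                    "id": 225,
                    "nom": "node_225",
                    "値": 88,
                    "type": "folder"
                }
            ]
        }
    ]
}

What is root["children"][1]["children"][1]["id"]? 287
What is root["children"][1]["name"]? "node_291"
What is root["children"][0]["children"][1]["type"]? "child"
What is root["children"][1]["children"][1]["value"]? 98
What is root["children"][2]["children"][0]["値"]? 88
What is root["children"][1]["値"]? 39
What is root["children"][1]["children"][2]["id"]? 28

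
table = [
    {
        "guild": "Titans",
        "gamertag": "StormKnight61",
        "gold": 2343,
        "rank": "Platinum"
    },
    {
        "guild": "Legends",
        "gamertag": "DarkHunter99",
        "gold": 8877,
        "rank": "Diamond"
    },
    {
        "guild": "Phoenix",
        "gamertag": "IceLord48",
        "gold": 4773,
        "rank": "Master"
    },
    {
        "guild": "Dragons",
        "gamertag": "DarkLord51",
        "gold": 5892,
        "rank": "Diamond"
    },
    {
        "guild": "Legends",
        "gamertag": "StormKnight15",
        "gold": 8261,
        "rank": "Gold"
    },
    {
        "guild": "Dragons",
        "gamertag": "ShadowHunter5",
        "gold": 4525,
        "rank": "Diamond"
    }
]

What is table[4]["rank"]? "Gold"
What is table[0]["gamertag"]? "StormKnight61"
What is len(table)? 6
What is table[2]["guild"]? "Phoenix"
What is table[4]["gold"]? 8261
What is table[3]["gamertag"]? "DarkLord51"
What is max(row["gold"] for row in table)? 8877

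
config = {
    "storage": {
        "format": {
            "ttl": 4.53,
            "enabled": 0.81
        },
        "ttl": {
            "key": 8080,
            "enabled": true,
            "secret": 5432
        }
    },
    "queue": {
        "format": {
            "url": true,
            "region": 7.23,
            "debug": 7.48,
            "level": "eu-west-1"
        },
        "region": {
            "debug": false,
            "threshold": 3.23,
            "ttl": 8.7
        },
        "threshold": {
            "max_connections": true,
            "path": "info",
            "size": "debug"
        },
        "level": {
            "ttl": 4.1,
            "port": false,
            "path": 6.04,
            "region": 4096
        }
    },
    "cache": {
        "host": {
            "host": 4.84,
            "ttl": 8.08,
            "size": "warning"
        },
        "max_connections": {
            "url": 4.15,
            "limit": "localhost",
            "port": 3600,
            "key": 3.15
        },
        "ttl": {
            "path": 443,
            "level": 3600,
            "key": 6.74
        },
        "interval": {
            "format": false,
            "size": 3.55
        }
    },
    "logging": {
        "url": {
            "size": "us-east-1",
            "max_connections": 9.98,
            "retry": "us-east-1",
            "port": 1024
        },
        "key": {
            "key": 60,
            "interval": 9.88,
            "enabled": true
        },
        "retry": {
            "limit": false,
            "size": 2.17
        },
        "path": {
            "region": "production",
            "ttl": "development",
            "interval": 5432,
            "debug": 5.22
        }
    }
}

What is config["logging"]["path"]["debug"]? 5.22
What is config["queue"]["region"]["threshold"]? 3.23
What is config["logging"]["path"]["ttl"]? "development"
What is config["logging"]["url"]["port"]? 1024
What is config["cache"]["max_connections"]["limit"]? "localhost"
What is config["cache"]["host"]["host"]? 4.84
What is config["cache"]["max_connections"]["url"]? 4.15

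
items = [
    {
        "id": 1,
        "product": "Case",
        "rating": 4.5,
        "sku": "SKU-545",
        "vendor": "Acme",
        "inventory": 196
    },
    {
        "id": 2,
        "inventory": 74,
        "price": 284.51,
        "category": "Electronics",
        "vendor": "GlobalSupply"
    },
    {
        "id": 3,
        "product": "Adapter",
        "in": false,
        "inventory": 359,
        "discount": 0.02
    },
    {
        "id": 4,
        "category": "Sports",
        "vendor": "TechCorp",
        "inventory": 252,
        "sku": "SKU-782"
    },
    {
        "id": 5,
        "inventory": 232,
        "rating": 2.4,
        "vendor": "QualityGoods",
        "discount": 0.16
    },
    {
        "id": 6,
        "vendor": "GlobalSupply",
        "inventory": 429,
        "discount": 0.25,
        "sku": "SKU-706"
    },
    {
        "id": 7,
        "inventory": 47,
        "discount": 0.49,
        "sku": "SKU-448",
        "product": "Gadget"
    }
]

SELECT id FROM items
[1, 2, 3, 4, 5, 6, 7]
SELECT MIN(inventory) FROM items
47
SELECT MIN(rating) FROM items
2.4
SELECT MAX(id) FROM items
7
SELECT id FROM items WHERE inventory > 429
[]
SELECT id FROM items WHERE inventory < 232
[1, 2, 7]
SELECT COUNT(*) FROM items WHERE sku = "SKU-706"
1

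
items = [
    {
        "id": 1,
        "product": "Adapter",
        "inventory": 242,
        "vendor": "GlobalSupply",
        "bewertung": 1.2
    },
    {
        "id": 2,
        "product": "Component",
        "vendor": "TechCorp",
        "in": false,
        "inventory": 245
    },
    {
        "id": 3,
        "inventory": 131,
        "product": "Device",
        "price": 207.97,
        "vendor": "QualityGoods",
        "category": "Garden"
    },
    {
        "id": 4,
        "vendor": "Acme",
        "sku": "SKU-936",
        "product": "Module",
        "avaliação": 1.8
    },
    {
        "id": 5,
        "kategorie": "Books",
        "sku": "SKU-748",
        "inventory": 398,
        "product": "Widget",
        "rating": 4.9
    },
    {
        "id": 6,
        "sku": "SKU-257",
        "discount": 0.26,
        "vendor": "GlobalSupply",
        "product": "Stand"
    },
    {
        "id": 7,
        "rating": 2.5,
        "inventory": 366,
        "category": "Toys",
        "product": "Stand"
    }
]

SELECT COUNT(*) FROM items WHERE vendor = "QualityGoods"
1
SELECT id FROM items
[1, 2, 3, 4, 5, 6, 7]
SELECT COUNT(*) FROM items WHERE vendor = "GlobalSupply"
2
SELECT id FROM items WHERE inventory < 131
[]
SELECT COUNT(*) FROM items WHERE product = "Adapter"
1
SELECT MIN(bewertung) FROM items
1.2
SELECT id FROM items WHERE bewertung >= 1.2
[1]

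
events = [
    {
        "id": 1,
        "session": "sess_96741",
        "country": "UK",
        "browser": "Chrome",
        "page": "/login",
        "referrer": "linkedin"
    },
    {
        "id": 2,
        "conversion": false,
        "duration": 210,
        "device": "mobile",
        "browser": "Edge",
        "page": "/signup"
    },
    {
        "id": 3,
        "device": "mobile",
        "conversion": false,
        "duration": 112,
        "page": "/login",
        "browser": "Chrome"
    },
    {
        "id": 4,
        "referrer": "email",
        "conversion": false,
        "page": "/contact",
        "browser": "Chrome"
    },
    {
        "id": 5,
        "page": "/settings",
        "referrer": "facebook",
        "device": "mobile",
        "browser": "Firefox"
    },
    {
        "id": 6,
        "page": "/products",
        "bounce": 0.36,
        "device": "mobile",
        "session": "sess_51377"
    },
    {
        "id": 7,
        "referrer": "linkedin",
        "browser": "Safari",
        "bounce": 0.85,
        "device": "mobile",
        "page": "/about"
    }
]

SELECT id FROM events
[1, 2, 3, 4, 5, 6, 7]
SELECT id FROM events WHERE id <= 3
[1, 2, 3]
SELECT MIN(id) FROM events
1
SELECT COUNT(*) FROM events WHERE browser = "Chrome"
3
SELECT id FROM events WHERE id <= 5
[1, 2, 3, 4, 5]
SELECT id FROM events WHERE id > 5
[6, 7]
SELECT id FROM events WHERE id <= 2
[1, 2]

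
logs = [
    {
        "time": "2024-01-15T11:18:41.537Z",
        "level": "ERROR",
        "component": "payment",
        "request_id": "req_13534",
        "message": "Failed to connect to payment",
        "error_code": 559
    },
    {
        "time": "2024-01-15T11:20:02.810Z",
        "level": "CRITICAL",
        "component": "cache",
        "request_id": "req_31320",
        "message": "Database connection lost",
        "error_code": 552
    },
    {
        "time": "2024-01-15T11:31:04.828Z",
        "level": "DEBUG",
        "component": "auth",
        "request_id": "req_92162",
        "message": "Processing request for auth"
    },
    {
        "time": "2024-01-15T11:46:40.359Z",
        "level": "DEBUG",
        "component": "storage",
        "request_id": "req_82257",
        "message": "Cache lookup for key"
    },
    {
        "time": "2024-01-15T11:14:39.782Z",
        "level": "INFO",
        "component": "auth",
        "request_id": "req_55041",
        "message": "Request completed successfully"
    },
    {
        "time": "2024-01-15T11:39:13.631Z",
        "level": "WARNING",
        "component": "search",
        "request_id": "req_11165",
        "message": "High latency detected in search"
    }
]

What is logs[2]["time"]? "2024-01-15T11:31:04.828Z"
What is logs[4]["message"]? "Request completed successfully"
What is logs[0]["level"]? "ERROR"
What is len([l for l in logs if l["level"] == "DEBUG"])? 2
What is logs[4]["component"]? "auth"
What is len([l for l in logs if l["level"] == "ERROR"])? 1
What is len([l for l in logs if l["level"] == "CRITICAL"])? 1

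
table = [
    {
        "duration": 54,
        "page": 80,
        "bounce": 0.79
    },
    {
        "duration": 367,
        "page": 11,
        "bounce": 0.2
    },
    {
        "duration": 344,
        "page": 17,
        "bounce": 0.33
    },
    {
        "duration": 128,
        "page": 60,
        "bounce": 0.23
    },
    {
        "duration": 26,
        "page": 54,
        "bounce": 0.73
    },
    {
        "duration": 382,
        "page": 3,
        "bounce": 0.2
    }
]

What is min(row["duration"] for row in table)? 26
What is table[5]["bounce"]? 0.2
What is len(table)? 6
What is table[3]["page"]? 60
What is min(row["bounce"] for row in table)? 0.2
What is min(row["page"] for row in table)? 3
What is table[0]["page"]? 80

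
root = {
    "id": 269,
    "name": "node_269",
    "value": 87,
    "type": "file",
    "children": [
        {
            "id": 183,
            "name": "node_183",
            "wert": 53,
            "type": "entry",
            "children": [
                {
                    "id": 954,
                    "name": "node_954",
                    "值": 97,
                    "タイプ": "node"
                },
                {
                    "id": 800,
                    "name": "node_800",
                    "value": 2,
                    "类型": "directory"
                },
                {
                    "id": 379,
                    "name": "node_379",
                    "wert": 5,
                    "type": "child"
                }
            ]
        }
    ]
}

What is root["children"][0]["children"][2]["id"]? 379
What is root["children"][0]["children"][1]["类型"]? "directory"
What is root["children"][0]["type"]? "entry"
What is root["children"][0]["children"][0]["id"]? 954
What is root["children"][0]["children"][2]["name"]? "node_379"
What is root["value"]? 87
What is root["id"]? 269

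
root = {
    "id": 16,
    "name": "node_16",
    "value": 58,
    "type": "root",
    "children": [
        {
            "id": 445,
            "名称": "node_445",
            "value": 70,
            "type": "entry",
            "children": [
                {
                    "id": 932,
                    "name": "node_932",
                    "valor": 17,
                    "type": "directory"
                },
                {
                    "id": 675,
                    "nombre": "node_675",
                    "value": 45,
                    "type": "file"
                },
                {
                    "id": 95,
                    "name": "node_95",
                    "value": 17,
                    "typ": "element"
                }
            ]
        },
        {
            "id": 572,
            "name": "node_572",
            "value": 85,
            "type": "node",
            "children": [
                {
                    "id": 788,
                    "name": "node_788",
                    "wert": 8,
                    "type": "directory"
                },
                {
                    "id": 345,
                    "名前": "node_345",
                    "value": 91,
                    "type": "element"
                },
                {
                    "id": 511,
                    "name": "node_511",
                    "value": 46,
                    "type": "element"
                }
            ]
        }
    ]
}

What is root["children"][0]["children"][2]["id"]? 95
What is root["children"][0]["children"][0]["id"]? 932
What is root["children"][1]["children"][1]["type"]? "element"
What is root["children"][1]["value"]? 85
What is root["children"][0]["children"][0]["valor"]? 17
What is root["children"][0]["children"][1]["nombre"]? "node_675"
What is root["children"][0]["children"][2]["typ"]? "element"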